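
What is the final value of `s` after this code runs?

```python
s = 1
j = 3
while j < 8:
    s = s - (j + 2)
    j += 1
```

j=3: s = 1-5 = -4
j=4: s = (-4)-6 = -10
j=5: s = (-10)-7 = -17
j=6: s = (-17)-8 = -25
j=7: s = (-25)-9 = -34

-34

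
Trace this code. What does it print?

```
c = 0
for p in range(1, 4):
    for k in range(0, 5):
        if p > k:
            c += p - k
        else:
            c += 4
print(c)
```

p=1,k=0: 1>0, c = 0+1 = 1
p=1,k=1: not 1>1, c = 1+4 = 5
p=1,k=2: not 1>2, c = 5+4 = 9
p=1,k=3: not 1>3, c = 9+4 = 13
p=1,k=4: not 1>4, c = 13+4 = 17
p=2,k=0: 2>0, c = 17+2 = 19
p=2,k=1: 2>1, c = 19+1 = 20
p=2,k=2: not 2>2, c = 20+4 = 24
p=2,k=3: not 2>3, c = 24+4 = 28
p=2,k=4: not 2>4, c = 28+4 = 32
p=3,k=0: 3>0, c = 32+3 = 35
p=3,k=1: 3>1, c = 35+2 = 37
p=3,k=2: 3>2, c = 37+1 = 38
p=3,k=3: not 3>3, c = 38+4 = 42
p=3,k=4: not 3>4, c = 42+4 = 46

46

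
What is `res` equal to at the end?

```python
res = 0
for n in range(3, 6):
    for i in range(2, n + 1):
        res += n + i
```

66

n=3,i=2: res = 0+5 = 5
n=3,i=3: res = 5+6 = 11
n=4,i=2: res = 11+6 = 17
n=4,i=3: res = 17+7 = 24
n=4,i=4: res = 24+8 = 32
n=5,i=2: res = 32+7 = 39
n=5,i=3: res = 39+8 = 47
n=5,i=4: res = 47+9 = 56
n=5,i=5: res = 56+10 = 66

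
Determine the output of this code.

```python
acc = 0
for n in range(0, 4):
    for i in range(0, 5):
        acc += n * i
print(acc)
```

60

n=0,i=0: acc = 0+0 = 0
n=0,i=1: acc = 0+0 = 0
n=0,i=2: acc = 0+0 = 0
n=0,i=3: acc = 0+0 = 0
n=0,i=4: acc = 0+0 = 0
n=1,i=0: acc = 0+0 = 0
n=1,i=1: acc = 0+1 = 1
n=1,i=2: acc = 1+2 = 3
n=1,i=3: acc = 3+3 = 6
n=1,i=4: acc = 6+4 = 10
n=2,i=0: acc = 10+0 = 10
n=2,i=1: acc = 10+2 = 12
n=2,i=2: acc = 12+4 = 16
n=2,i=3: acc = 16+6 = 22
n=2,i=4: acc = 22+8 = 30
n=3,i=0: acc = 30+0 = 30
n=3,i=1: acc = 30+3 = 33
n=3,i=2: acc = 33+6 = 39
n=3,i=3: acc = 39+9 = 48
n=3,i=4: acc = 48+12 = 60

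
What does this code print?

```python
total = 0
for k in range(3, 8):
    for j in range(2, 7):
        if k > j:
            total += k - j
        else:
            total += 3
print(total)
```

k=3,j=2: 3>2, total = 0+1 = 1
k=3,j=3: not 3>3, total = 1+3 = 4
k=3,j=4: not 3>4, total = 4+3 = 7
k=3,j=5: not 3>5, total = 7+3 = 10
k=3,j=6: not 3>6, total = 10+3 = 13
k=4,j=2: 4>2, total = 13+2 = 15
k=4,j=3: 4>3, total = 15+1 = 16
k=4,j=4: not 4>4, total = 16+3 = 19
k=4,j=5: not 4>5, total = 19+3 = 22
k=4,j=6: not 4>6, total = 22+3 = 25
k=5,j=2: 5>2, total = 25+3 = 28
k=5,j=3: 5>3, total = 28+2 = 30
k=5,j=4: 5>4, total = 30+1 = 31
k=5,j=5: not 5>5, total = 31+3 = 34
k=5,j=6: not 5>6, total = 34+3 = 37
k=6,j=2: 6>2, total = 37+4 = 41
k=6,j=3: 6>3, total = 41+3 = 44
k=6,j=4: 6>4, total = 44+2 = 46
k=6,j=5: 6>5, total = 46+1 = 47
k=6,j=6: not 6>6, total = 47+3 = 50
k=7,j=2: 7>2, total = 50+5 = 55
k=7,j=3: 7>3, total = 55+4 = 59
k=7,j=4: 7>4, total = 59+3 = 62
k=7,j=5: 7>5, total = 62+2 = 64
k=7,j=6: 7>6, total = 64+1 = 65

65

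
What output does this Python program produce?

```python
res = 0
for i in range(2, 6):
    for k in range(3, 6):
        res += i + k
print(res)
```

90

i=2,k=3: res = 0+5 = 5
i=2,k=4: res = 5+6 = 11
i=2,k=5: res = 11+7 = 18
i=3,k=3: res = 18+6 = 24
i=3,k=4: res = 24+7 = 31
i=3,k=5: res = 31+8 = 39
i=4,k=3: res = 39+7 = 46
i=4,k=4: res = 46+8 = 54
i=4,k=5: res = 54+9 = 63
i=5,k=3: res = 63+8 = 71
i=5,k=4: res = 71+9 = 80
i=5,k=5: res = 80+10 = 90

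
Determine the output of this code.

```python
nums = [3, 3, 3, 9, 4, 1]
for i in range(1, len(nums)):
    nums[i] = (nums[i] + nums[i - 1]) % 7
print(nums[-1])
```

2

i=1: nums[1] = (3+3)%7 = 6 → [3, 6, 3, 9, 4, 1]
i=2: nums[2] = (3+6)%7 = 2 → [3, 6, 2, 9, 4, 1]
i=3: nums[3] = (9+2)%7 = 4 → [3, 6, 2, 4, 4, 1]
i=4: nums[4] = (4+4)%7 = 1 → [3, 6, 2, 4, 1, 1]
i=5: nums[5] = (1+1)%7 = 2 → [3, 6, 2, 4, 1, 2]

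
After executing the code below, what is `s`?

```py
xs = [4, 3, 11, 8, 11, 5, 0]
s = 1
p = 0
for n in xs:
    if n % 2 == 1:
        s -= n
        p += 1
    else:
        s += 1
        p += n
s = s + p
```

-10

n=4: not odd, s = 1+1 = 2; p=4
n=3: odd, s = 2-3 = -1; p=5
n=11: odd, s = (-1)-11 = -12; p=6
n=8: not odd, s = (-12)+1 = -11; p=14
n=11: odd, s = (-11)-11 = -22; p=15
n=5: odd, s = (-22)-5 = -27; p=16
n=0: not odd, s = (-27)+1 = -26; p=16
s+p = (-26)+16 = -10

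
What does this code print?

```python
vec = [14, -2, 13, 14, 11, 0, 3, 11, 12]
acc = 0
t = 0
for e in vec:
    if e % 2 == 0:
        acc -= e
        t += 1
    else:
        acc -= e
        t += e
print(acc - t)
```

-119

e=14: even, acc = 0-14 = -14; t=1
e=-2: even, acc = (-14)-(-2) = -12; t=2
e=13: not even, acc = (-12)-13 = -25; t=15
e=14: even, acc = (-25)-14 = -39; t=16
e=11: not even, acc = (-39)-11 = -50; t=27
e=0: even, acc = (-50)-0 = -50; t=28
e=3: not even, acc = (-50)-3 = -53; t=31
e=11: not even, acc = (-53)-11 = -64; t=42
e=12: even, acc = (-64)-12 = -76; t=43
acc-t = (-76)-43 = -119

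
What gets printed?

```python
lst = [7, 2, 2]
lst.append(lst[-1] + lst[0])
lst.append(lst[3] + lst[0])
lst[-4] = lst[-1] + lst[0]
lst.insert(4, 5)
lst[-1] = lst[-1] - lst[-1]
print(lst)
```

append lst[-1]+lst[0] = 2+7 = 9 → [7, 2, 2, 9]
append lst[3]+lst[0] = 9+7 = 16 → [7, 2, 2, 9, 16]
lst[-4] = lst[-1]+lst[0] = 16+7 = 23 → [7, 23, 2, 9, 16]
insert 5 at 4 → [7, 23, 2, 9, 5, 16]
lst[-1] = lst[-1]-lst[-1] = 16-16 = 0 → [7, 23, 2, 9, 5, 0]

[7, 23, 2, 9, 5, 0]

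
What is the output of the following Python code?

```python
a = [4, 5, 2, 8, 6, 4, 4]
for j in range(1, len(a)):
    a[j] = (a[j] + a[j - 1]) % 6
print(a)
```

[4, 3, 5, 1, 1, 5, 3]

j=1: a[1] = (5+4)%6 = 3 → [4, 3, 2, 8, 6, 4, 4]
j=2: a[2] = (2+3)%6 = 5 → [4, 3, 5, 8, 6, 4, 4]
j=3: a[3] = (8+5)%6 = 1 → [4, 3, 5, 1, 6, 4, 4]
j=4: a[4] = (6+1)%6 = 1 → [4, 3, 5, 1, 1, 4, 4]
j=5: a[5] = (4+1)%6 = 5 → [4, 3, 5, 1, 1, 5, 4]
j=6: a[6] = (4+5)%6 = 3 → [4, 3, 5, 1, 1, 5, 3]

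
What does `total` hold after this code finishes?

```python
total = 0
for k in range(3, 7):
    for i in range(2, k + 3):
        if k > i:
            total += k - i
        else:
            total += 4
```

k=3,i=2: 3>2, total = 0+1 = 1
k=3,i=3: not 3>3, total = 1+4 = 5
k=3,i=4: not 3>4, total = 5+4 = 9
k=3,i=5: not 3>5, total = 9+4 = 13
k=4,i=2: 4>2, total = 13+2 = 15
k=4,i=3: 4>3, total = 15+1 = 16
k=4,i=4: not 4>4, total = 16+4 = 20
k=4,i=5: not 4>5, total = 20+4 = 24
k=4,i=6: not 4>6, total = 24+4 = 28
k=5,i=2: 5>2, total = 28+3 = 31
k=5,i=3: 5>3, total = 31+2 = 33
k=5,i=4: 5>4, total = 33+1 = 34
k=5,i=5: not 5>5, total = 34+4 = 38
k=5,i=6: not 5>6, total = 38+4 = 42
k=5,i=7: not 5>7, total = 42+4 = 46
k=6,i=2: 6>2, total = 46+4 = 50
k=6,i=3: 6>3, total = 50+3 = 53
k=6,i=4: 6>4, total = 53+2 = 55
k=6,i=5: 6>5, total = 55+1 = 56
k=6,i=6: not 6>6, total = 56+4 = 60
k=6,i=7: not 6>7, total = 60+4 = 64
k=6,i=8: not 6>8, total = 64+4 = 68

68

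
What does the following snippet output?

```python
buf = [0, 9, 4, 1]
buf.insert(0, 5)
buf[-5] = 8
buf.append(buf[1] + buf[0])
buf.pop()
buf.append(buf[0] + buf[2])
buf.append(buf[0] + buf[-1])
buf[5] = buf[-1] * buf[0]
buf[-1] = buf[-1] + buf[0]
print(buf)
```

insert 5 at 0 → [5, 0, 9, 4, 1]
buf[-5] = 8 → [8, 0, 9, 4, 1]
append buf[1]+buf[0] = 0+8 = 8 → [8, 0, 9, 4, 1, 8]
pop() removes 8 → [8, 0, 9, 4, 1]
append buf[0]+buf[2] = 8+9 = 17 → [8, 0, 9, 4, 1, 17]
append buf[0]+buf[-1] = 8+17 = 25 → [8, 0, 9, 4, 1, 17, 25]
buf[5] = buf[-1]*buf[0] = 25*8 = 200 → [8, 0, 9, 4, 1, 200, 25]
buf[-1] = buf[-1]+buf[0] = 25+8 = 33 → [8, 0, 9, 4, 1, 200, 33]

[8, 0, 9, 4, 1, 200, 33]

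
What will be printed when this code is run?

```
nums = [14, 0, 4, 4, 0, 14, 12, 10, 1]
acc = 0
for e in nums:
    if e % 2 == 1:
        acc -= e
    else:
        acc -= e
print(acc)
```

-59

e=14: not odd, acc = 0-14 = -14
e=0: not odd, acc = (-14)-0 = -14
e=4: not odd, acc = (-14)-4 = -18
e=4: not odd, acc = (-18)-4 = -22
e=0: not odd, acc = (-22)-0 = -22
e=14: not odd, acc = (-22)-14 = -36
e=12: not odd, acc = (-36)-12 = -48
e=10: not odd, acc = (-48)-10 = -58
e=1: odd, acc = (-58)-1 = -59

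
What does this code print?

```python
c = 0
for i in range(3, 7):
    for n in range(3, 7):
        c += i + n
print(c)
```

144

i=3,n=3: c = 0+6 = 6
i=3,n=4: c = 6+7 = 13
i=3,n=5: c = 13+8 = 21
i=3,n=6: c = 21+9 = 30
i=4,n=3: c = 30+7 = 37
i=4,n=4: c = 37+8 = 45
i=4,n=5: c = 45+9 = 54
i=4,n=6: c = 54+10 = 64
i=5,n=3: c = 64+8 = 72
i=5,n=4: c = 72+9 = 81
i=5,n=5: c = 81+10 = 91
i=5,n=6: c = 91+11 = 102
i=6,n=3: c = 102+9 = 111
i=6,n=4: c = 111+10 = 121
i=6,n=5: c = 121+11 = 132
i=6,n=6: c = 132+12 = 144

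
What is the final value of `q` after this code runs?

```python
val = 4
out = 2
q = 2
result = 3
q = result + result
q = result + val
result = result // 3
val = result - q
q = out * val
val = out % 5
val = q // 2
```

q = 3+3 = 6
q = 3+4 = 7
result = 3//3 = 1
val = 1-7 = -6
q = 2*(-6) = -12
val = 2%5 = 2
val = (-12)//2 = -6

-12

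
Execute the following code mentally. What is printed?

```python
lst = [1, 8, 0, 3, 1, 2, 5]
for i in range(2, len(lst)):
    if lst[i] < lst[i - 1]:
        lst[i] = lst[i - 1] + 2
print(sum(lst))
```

i=2: 0<8, lst[2] = 8+2 = 10 → [1, 8, 10, 3, 1, 2, 5]
i=3: 3<10, lst[3] = 10+2 = 12 → [1, 8, 10, 12, 1, 2, 5]
i=4: 1<12, lst[4] = 12+2 = 14 → [1, 8, 10, 12, 14, 2, 5]
i=5: 2<14, lst[5] = 14+2 = 16 → [1, 8, 10, 12, 14, 16, 5]
i=6: 5<16, lst[6] = 16+2 = 18 → [1, 8, 10, 12, 14, 16, 18]
sum = 79

79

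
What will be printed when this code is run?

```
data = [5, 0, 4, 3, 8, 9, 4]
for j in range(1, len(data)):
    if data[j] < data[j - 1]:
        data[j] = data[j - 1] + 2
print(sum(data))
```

j=1: 0<5, data[1] = 5+2 = 7 → [5, 7, 4, 3, 8, 9, 4]
j=2: 4<7, data[2] = 7+2 = 9 → [5, 7, 9, 3, 8, 9, 4]
j=3: 3<9, data[3] = 9+2 = 11 → [5, 7, 9, 11, 8, 9, 4]
j=4: 8<11, data[4] = 11+2 = 13 → [5, 7, 9, 11, 13, 9, 4]
j=5: 9<13, data[5] = 13+2 = 15 → [5, 7, 9, 11, 13, 15, 4]
j=6: 4<15, data[6] = 15+2 = 17 → [5, 7, 9, 11, 13, 15, 17]
sum = 77

77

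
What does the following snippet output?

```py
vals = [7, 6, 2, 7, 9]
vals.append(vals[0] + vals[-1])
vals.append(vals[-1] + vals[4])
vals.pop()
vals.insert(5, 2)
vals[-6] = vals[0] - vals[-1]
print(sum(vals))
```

34

append vals[0]+vals[-1] = 7+9 = 16 → [7, 6, 2, 7, 9, 16]
append vals[-1]+vals[4] = 16+9 = 25 → [7, 6, 2, 7, 9, 16, 25]
pop() removes 25 → [7, 6, 2, 7, 9, 16]
insert 2 at 5 → [7, 6, 2, 7, 9, 2, 16]
vals[-6] = vals[0]-vals[-1] = 7-16 = -9 → [7, -9, 2, 7, 9, 2, 16]
sum = 34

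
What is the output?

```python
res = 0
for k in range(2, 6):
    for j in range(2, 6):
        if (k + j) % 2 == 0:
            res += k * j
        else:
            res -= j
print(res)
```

72

k=2,j=2: even sum, res = 0+4 = 4
k=2,j=3: odd sum, res = 4-3 = 1
k=2,j=4: even sum, res = 1+8 = 9
k=2,j=5: odd sum, res = 9-5 = 4
k=3,j=2: odd sum, res = 4-2 = 2
k=3,j=3: even sum, res = 2+9 = 11
k=3,j=4: odd sum, res = 11-4 = 7
k=3,j=5: even sum, res = 7+15 = 22
k=4,j=2: even sum, res = 22+8 = 30
k=4,j=3: odd sum, res = 30-3 = 27
k=4,j=4: even sum, res = 27+16 = 43
k=4,j=5: odd sum, res = 43-5 = 38
k=5,j=2: odd sum, res = 38-2 = 36
k=5,j=3: even sum, res = 36+15 = 51
k=5,j=4: odd sum, res = 51-4 = 47
k=5,j=5: even sum, res = 47+25 = 72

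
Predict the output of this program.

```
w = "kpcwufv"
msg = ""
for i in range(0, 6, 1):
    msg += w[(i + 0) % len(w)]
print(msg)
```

i=0: add w[0]='k' → 'k'
i=1: add w[1]='p' → 'kp'
i=2: add w[2]='c' → 'kpc'
i=3: add w[3]='w' → 'kpcw'
i=4: add w[4]='u' → 'kpcwu'
i=5: add w[5]='f' → 'kpcwuf'

kpcwuf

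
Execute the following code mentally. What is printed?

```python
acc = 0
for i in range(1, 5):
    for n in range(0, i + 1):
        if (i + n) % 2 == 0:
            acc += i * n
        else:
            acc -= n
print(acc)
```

34

i=1,n=0: odd sum, acc = 0-0 = 0
i=1,n=1: even sum, acc = 0+1 = 1
i=2,n=0: even sum, acc = 1+0 = 1
i=2,n=1: odd sum, acc = 1-1 = 0
i=2,n=2: even sum, acc = 0+4 = 4
i=3,n=0: odd sum, acc = 4-0 = 4
i=3,n=1: even sum, acc = 4+3 = 7
i=3,n=2: odd sum, acc = 7-2 = 5
i=3,n=3: even sum, acc = 5+9 = 14
i=4,n=0: even sum, acc = 14+0 = 14
i=4,n=1: odd sum, acc = 14-1 = 13
i=4,n=2: even sum, acc = 13+8 = 21
i=4,n=3: odd sum, acc = 21-3 = 18
i=4,n=4: even sum, acc = 18+16 = 34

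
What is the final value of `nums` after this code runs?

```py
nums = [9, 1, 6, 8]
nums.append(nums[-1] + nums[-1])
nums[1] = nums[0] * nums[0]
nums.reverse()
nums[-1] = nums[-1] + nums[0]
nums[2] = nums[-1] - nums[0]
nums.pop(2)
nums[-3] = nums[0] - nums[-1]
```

append nums[-1]+nums[-1] = 8+8 = 16 → [9, 1, 6, 8, 16]
nums[1] = nums[0]*nums[0] = 9*9 = 81 → [9, 81, 6, 8, 16]
reverse → [16, 8, 6, 81, 9]
nums[-1] = nums[-1]+nums[0] = 9+16 = 25 → [16, 8, 6, 81, 25]
nums[2] = nums[-1]-nums[0] = 25-16 = 9 → [16, 8, 9, 81, 25]
pop(2) removes 9 → [16, 8, 81, 25]
nums[-3] = nums[0]-nums[-1] = 16-25 = -9 → [16, -9, 81, 25]

[16, -9, 81, 25]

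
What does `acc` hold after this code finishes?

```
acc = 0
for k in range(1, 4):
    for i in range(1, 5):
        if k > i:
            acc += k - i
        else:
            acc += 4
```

40

k=1,i=1: not 1>1, acc = 0+4 = 4
k=1,i=2: not 1>2, acc = 4+4 = 8
k=1,i=3: not 1>3, acc = 8+4 = 12
k=1,i=4: not 1>4, acc = 12+4 = 16
k=2,i=1: 2>1, acc = 16+1 = 17
k=2,i=2: not 2>2, acc = 17+4 = 21
k=2,i=3: not 2>3, acc = 21+4 = 25
k=2,i=4: not 2>4, acc = 25+4 = 29
k=3,i=1: 3>1, acc = 29+2 = 31
k=3,i=2: 3>2, acc = 31+1 = 32
k=3,i=3: not 3>3, acc = 32+4 = 36
k=3,i=4: not 3>4, acc = 36+4 = 40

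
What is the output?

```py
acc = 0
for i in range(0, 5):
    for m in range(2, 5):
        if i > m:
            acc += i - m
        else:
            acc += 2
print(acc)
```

28

i=0,m=2: not 0>2, acc = 0+2 = 2
i=0,m=3: not 0>3, acc = 2+2 = 4
i=0,m=4: not 0>4, acc = 4+2 = 6
i=1,m=2: not 1>2, acc = 6+2 = 8
i=1,m=3: not 1>3, acc = 8+2 = 10
i=1,m=4: not 1>4, acc = 10+2 = 12
i=2,m=2: not 2>2, acc = 12+2 = 14
i=2,m=3: not 2>3, acc = 14+2 = 16
i=2,m=4: not 2>4, acc = 16+2 = 18
i=3,m=2: 3>2, acc = 18+1 = 19
i=3,m=3: not 3>3, acc = 19+2 = 21
i=3,m=4: not 3>4, acc = 21+2 = 23
i=4,m=2: 4>2, acc = 23+2 = 25
i=4,m=3: 4>3, acc = 25+1 = 26
i=4,m=4: not 4>4, acc = 26+2 = 28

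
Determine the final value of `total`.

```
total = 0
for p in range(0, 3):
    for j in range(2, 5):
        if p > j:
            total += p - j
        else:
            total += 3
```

p=0,j=2: not 0>2, total = 0+3 = 3
p=0,j=3: not 0>3, total = 3+3 = 6
p=0,j=4: not 0>4, total = 6+3 = 9
p=1,j=2: not 1>2, total = 9+3 = 12
p=1,j=3: not 1>3, total = 12+3 = 15
p=1,j=4: not 1>4, total = 15+3 = 18
p=2,j=2: not 2>2, total = 18+3 = 21
p=2,j=3: not 2>3, total = 21+3 = 24
p=2,j=4: not 2>4, total = 24+3 = 27

27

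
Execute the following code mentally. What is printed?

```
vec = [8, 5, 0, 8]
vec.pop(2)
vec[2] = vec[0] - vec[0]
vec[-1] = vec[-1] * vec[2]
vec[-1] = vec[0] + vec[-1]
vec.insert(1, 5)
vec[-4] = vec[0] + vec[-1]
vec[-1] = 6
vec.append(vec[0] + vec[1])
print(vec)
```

pop(2) removes 0 → [8, 5, 8]
vec[2] = vec[0]-vec[0] = 8-8 = 0 → [8, 5, 0]
vec[-1] = vec[-1]*vec[2] = 0*0 = 0 → [8, 5, 0]
vec[-1] = vec[0]+vec[-1] = 8+0 = 8 → [8, 5, 8]
insert 5 at 1 → [8, 5, 5, 8]
vec[-4] = vec[0]+vec[-1] = 8+8 = 16 → [16, 5, 5, 8]
vec[-1] = 6 → [16, 5, 5, 6]
append vec[0]+vec[1] = 16+5 = 21 → [16, 5, 5, 6, 21]

[16, 5, 5, 6, 21]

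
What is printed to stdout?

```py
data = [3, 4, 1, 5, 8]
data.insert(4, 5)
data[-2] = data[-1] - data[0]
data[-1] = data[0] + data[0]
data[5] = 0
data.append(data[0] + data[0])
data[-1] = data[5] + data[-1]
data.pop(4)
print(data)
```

[3, 4, 1, 5, 0, 6]

insert 5 at 4 → [3, 4, 1, 5, 5, 8]
data[-2] = data[-1]-data[0] = 8-3 = 5 → [3, 4, 1, 5, 5, 8]
data[-1] = data[0]+data[0] = 3+3 = 6 → [3, 4, 1, 5, 5, 6]
data[5] = 0 → [3, 4, 1, 5, 5, 0]
append data[0]+data[0] = 3+3 = 6 → [3, 4, 1, 5, 5, 0, 6]
data[-1] = data[5]+data[-1] = 0+6 = 6 → [3, 4, 1, 5, 5, 0, 6]
pop(4) removes 5 → [3, 4, 1, 5, 0, 6]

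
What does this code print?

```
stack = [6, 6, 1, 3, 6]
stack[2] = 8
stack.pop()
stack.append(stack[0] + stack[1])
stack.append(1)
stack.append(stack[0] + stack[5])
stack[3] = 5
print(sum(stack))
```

45

stack[2] = 8 → [6, 6, 8, 3, 6]
pop() removes 6 → [6, 6, 8, 3]
append stack[0]+stack[1] = 6+6 = 12 → [6, 6, 8, 3, 12]
append 1 → [6, 6, 8, 3, 12, 1]
append stack[0]+stack[5] = 6+1 = 7 → [6, 6, 8, 3, 12, 1, 7]
stack[3] = 5 → [6, 6, 8, 5, 12, 1, 7]
sum = 45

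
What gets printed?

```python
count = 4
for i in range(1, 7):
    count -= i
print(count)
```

i=1: count = 4-1 = 3
i=2: count = 3-2 = 1
i=3: count = 1-3 = -2
i=4: count = (-2)-4 = -6
i=5: count = (-6)-5 = -11
i=6: count = (-11)-6 = -17

-17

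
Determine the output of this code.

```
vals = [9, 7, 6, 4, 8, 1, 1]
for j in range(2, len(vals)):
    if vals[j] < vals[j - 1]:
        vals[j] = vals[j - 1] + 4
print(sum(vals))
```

111

j=2: 6<7, vals[2] = 7+4 = 11 → [9, 7, 11, 4, 8, 1, 1]
j=3: 4<11, vals[3] = 11+4 = 15 → [9, 7, 11, 15, 8, 1, 1]
j=4: 8<15, vals[4] = 15+4 = 19 → [9, 7, 11, 15, 19, 1, 1]
j=5: 1<19, vals[5] = 19+4 = 23 → [9, 7, 11, 15, 19, 23, 1]
j=6: 1<23, vals[6] = 23+4 = 27 → [9, 7, 11, 15, 19, 23, 27]
sum = 111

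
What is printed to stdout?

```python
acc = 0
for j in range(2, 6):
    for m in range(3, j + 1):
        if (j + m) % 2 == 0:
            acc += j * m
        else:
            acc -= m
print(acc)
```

j=3,m=3: even sum, acc = 0+9 = 9
j=4,m=3: odd sum, acc = 9-3 = 6
j=4,m=4: even sum, acc = 6+16 = 22
j=5,m=3: even sum, acc = 22+15 = 37
j=5,m=4: odd sum, acc = 37-4 = 33
j=5,m=5: even sum, acc = 33+25 = 58

58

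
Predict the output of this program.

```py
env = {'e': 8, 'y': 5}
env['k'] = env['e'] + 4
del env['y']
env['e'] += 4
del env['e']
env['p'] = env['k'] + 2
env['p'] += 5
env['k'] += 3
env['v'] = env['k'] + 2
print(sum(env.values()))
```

51

env['k'] = env['e']+4 = 12 → {'e': 8, 'y': 5, 'k': 12}
del 'y' → {'e': 8, 'k': 12}
env['e'] = 8+4 = 12 → {'e': 12, 'k': 12}
del 'e' → {'k': 12}
env['p'] = env['k']+2 = 14 → {'k': 12, 'p': 14}
env['p'] = 14+5 = 19 → {'k': 12, 'p': 19}
env['k'] = 12+3 = 15 → {'k': 15, 'p': 19}
env['v'] = env['k']+2 = 17 → {'k': 15, 'p': 19, 'v': 17}
sum of values = 51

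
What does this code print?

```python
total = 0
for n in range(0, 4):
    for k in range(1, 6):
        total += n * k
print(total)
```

90

n=0,k=1: total = 0+0 = 0
n=0,k=2: total = 0+0 = 0
n=0,k=3: total = 0+0 = 0
n=0,k=4: total = 0+0 = 0
n=0,k=5: total = 0+0 = 0
n=1,k=1: total = 0+1 = 1
n=1,k=2: total = 1+2 = 3
n=1,k=3: total = 3+3 = 6
n=1,k=4: total = 6+4 = 10
n=1,k=5: total = 10+5 = 15
n=2,k=1: total = 15+2 = 17
n=2,k=2: total = 17+4 = 21
n=2,k=3: total = 21+6 = 27
n=2,k=4: total = 27+8 = 35
n=2,k=5: total = 35+10 = 45
n=3,k=1: total = 45+3 = 48
n=3,k=2: total = 48+6 = 54
n=3,k=3: total = 54+9 = 63
n=3,k=4: total = 63+12 = 75
n=3,k=5: total = 75+15 = 90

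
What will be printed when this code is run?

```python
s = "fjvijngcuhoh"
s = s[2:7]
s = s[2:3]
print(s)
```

slice [2:7] → 'vijng'
slice [2:3] → 'j'

j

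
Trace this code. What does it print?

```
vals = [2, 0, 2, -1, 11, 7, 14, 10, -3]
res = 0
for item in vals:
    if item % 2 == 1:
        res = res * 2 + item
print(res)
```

47

item=2: not odd
item=0: not odd
item=2: not odd
item=-1: odd, res = 0*2+(-1) = -1
item=11: odd, res = (-1)*2+11 = 9
item=7: odd, res = 9*2+7 = 25
item=14: not odd
item=10: not odd
item=-3: odd, res = 25*2+(-3) = 47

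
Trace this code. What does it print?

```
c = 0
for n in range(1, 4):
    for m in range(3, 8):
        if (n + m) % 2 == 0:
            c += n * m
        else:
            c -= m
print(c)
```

45

n=1,m=3: even sum, c = 0+3 = 3
n=1,m=4: odd sum, c = 3-4 = -1
n=1,m=5: even sum, c = (-1)+5 = 4
n=1,m=6: odd sum, c = 4-6 = -2
n=1,m=7: even sum, c = (-2)+7 = 5
n=2,m=3: odd sum, c = 5-3 = 2
n=2,m=4: even sum, c = 2+8 = 10
n=2,m=5: odd sum, c = 10-5 = 5
n=2,m=6: even sum, c = 5+12 = 17
n=2,m=7: odd sum, c = 17-7 = 10
n=3,m=3: even sum, c = 10+9 = 19
n=3,m=4: odd sum, c = 19-4 = 15
n=3,m=5: even sum, c = 15+15 = 30
n=3,m=6: odd sum, c = 30-6 = 24
n=3,m=7: even sum, c = 24+21 = 45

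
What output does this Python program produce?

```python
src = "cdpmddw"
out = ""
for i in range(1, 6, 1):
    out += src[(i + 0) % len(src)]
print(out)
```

i=1: add src[1]='d' → 'd'
i=2: add src[2]='p' → 'dp'
i=3: add src[3]='m' → 'dpm'
i=4: add src[4]='d' → 'dpmd'
i=5: add src[5]='d' → 'dpmdd'

dpmdd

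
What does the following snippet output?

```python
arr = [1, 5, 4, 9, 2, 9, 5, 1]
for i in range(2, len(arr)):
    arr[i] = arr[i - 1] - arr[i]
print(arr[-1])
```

i=2: arr[2] = 5-4 = 1 → [1, 5, 1, 9, 2, 9, 5, 1]
i=3: arr[3] = 1-9 = -8 → [1, 5, 1, -8, 2, 9, 5, 1]
i=4: arr[4] = (-8)-2 = -10 → [1, 5, 1, -8, -10, 9, 5, 1]
i=5: arr[5] = (-10)-9 = -19 → [1, 5, 1, -8, -10, -19, 5, 1]
i=6: arr[6] = (-19)-5 = -24 → [1, 5, 1, -8, -10, -19, -24, 1]
i=7: arr[7] = (-24)-1 = -25 → [1, 5, 1, -8, -10, -19, -24, -25]

-25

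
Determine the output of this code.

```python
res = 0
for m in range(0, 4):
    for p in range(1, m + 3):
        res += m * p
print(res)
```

71

m=0,p=1: res = 0+0 = 0
m=0,p=2: res = 0+0 = 0
m=1,p=1: res = 0+1 = 1
m=1,p=2: res = 1+2 = 3
m=1,p=3: res = 3+3 = 6
m=2,p=1: res = 6+2 = 8
m=2,p=2: res = 8+4 = 12
m=2,p=3: res = 12+6 = 18
m=2,p=4: res = 18+8 = 26
m=3,p=1: res = 26+3 = 29
m=3,p=2: res = 29+6 = 35
m=3,p=3: res = 35+9 = 44
m=3,p=4: res = 44+12 = 56
m=3,p=5: res = 56+15 = 71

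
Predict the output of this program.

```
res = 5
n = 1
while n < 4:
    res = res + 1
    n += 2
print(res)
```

n=1: res = 5+1 = 6
n=3: res = 6+1 = 7

7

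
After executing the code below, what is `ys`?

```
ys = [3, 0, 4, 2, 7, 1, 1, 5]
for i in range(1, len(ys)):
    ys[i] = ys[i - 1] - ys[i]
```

i=1: ys[1] = 3-0 = 3 → [3, 3, 4, 2, 7, 1, 1, 5]
i=2: ys[2] = 3-4 = -1 → [3, 3, -1, 2, 7, 1, 1, 5]
i=3: ys[3] = (-1)-2 = -3 → [3, 3, -1, -3, 7, 1, 1, 5]
i=4: ys[4] = (-3)-7 = -10 → [3, 3, -1, -3, -10, 1, 1, 5]
i=5: ys[5] = (-10)-1 = -11 → [3, 3, -1, -3, -10, -11, 1, 5]
i=6: ys[6] = (-11)-1 = -12 → [3, 3, -1, -3, -10, -11, -12, 5]
i=7: ys[7] = (-12)-5 = -17 → [3, 3, -1, -3, -10, -11, -12, -17]

[3, 3, -1, -3, -10, -11, -12, -17]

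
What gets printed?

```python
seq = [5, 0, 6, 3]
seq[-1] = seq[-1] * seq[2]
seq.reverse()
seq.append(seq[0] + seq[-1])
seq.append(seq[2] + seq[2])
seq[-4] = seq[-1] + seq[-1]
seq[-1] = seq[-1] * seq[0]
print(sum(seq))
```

seq[-1] = seq[-1]*seq[2] = 3*6 = 18 → [5, 0, 6, 18]
reverse → [18, 6, 0, 5]
append seq[0]+seq[-1] = 18+5 = 23 → [18, 6, 0, 5, 23]
append seq[2]+seq[2] = 0+0 = 0 → [18, 6, 0, 5, 23, 0]
seq[-4] = seq[-1]+seq[-1] = 0+0 = 0 → [18, 6, 0, 5, 23, 0]
seq[-1] = seq[-1]*seq[0] = 0*18 = 0 → [18, 6, 0, 5, 23, 0]
sum = 52

52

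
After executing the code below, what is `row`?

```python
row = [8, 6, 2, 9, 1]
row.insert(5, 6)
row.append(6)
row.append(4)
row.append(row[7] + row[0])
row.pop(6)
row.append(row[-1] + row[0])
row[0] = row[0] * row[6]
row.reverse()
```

insert 6 at 5 → [8, 6, 2, 9, 1, 6]
append 6 → [8, 6, 2, 9, 1, 6, 6]
append 4 → [8, 6, 2, 9, 1, 6, 6, 4]
append row[7]+row[0] = 4+8 = 12 → [8, 6, 2, 9, 1, 6, 6, 4, 12]
pop(6) removes 6 → [8, 6, 2, 9, 1, 6, 4, 12]
append row[-1]+row[0] = 12+8 = 20 → [8, 6, 2, 9, 1, 6, 4, 12, 20]
row[0] = row[0]*row[6] = 8*4 = 32 → [32, 6, 2, 9, 1, 6, 4, 12, 20]
reverse → [20, 12, 4, 6, 1, 9, 2, 6, 32]

[20, 12, 4, 6, 1, 9, 2, 6, 32]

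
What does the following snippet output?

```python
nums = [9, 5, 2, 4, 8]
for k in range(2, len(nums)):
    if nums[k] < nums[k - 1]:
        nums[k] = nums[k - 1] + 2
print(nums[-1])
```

11

k=2: 2<5, nums[2] = 5+2 = 7 → [9, 5, 7, 4, 8]
k=3: 4<7, nums[3] = 7+2 = 9 → [9, 5, 7, 9, 8]
k=4: 8<9, nums[4] = 9+2 = 11 → [9, 5, 7, 9, 11]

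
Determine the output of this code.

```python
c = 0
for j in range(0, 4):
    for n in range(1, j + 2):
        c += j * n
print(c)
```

j=0,n=1: c = 0+0 = 0
j=1,n=1: c = 0+1 = 1
j=1,n=2: c = 1+2 = 3
j=2,n=1: c = 3+2 = 5
j=2,n=2: c = 5+4 = 9
j=2,n=3: c = 9+6 = 15
j=3,n=1: c = 15+3 = 18
j=3,n=2: c = 18+6 = 24
j=3,n=3: c = 24+9 = 33
j=3,n=4: c = 33+12 = 45

45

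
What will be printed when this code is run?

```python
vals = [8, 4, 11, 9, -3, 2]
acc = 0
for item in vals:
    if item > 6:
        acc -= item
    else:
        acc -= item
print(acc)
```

item=8: >6, acc = 0-8 = -8
item=4: not >6, acc = (-8)-4 = -12
item=11: >6, acc = (-12)-11 = -23
item=9: >6, acc = (-23)-9 = -32
item=-3: not >6, acc = (-32)-(-3) = -29
item=2: not >6, acc = (-29)-2 = -31

-31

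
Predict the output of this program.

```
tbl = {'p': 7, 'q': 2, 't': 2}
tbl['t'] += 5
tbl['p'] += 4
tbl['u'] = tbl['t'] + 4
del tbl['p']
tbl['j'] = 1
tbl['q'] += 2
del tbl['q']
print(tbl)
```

{'t': 7, 'u': 11, 'j': 1}

tbl['t'] = 2+5 = 7 → {'p': 7, 'q': 2, 't': 7}
tbl['p'] = 7+4 = 11 → {'p': 11, 'q': 2, 't': 7}
tbl['u'] = tbl['t']+4 = 11 → {'p': 11, 'q': 2, 't': 7, 'u': 11}
del 'p' → {'q': 2, 't': 7, 'u': 11}
tbl['j'] = 1 → {'q': 2, 't': 7, 'u': 11, 'j': 1}
tbl['q'] = 2+2 = 4 → {'q': 4, 't': 7, 'u': 11, 'j': 1}
del 'q' → {'t': 7, 'u': 11, 'j': 1}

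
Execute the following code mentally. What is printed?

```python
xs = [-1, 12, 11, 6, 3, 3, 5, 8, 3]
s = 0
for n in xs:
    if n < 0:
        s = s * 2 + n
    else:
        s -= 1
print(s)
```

-9

n=-1: <0, s = 0*2+(-1) = -1
n=12: not <0, s = (-1)-1 = -2
n=11: not <0, s = (-2)-1 = -3
n=6: not <0, s = (-3)-1 = -4
n=3: not <0, s = (-4)-1 = -5
n=3: not <0, s = (-5)-1 = -6
n=5: not <0, s = (-6)-1 = -7
n=8: not <0, s = (-7)-1 = -8
n=3: not <0, s = (-8)-1 = -9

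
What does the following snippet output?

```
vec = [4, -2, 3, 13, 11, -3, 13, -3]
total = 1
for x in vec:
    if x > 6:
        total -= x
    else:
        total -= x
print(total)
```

x=4: not >6, total = 1-4 = -3
x=-2: not >6, total = (-3)-(-2) = -1
x=3: not >6, total = (-1)-3 = -4
x=13: >6, total = (-4)-13 = -17
x=11: >6, total = (-17)-11 = -28
x=-3: not >6, total = (-28)-(-3) = -25
x=13: >6, total = (-25)-13 = -38
x=-3: not >6, total = (-38)-(-3) = -35

-35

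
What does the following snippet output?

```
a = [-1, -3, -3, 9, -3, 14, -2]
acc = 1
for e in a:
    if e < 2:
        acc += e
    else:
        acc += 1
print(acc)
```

-9

e=-1: <2, acc = 1+(-1) = 0
e=-3: <2, acc = 0+(-3) = -3
e=-3: <2, acc = (-3)+(-3) = -6
e=9: not <2, acc = (-6)+1 = -5
e=-3: <2, acc = (-5)+(-3) = -8
e=14: not <2, acc = (-8)+1 = -7
e=-2: <2, acc = (-7)+(-2) = -9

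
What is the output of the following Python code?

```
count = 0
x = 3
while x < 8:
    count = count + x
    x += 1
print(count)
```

25

x=3: count = 0+3 = 3
x=4: count = 3+4 = 7
x=5: count = 7+5 = 12
x=6: count = 12+6 = 18
x=7: count = 18+7 = 25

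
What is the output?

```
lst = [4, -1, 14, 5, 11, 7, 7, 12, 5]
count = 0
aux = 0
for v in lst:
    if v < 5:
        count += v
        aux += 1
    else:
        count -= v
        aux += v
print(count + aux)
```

v=4: <5, count = 0+4 = 4; aux=1
v=-1: <5, count = 4+(-1) = 3; aux=2
v=14: not <5, count = 3-14 = -11; aux=16
v=5: not <5, count = (-11)-5 = -16; aux=21
v=11: not <5, count = (-16)-11 = -27; aux=32
v=7: not <5, count = (-27)-7 = -34; aux=39
v=7: not <5, count = (-34)-7 = -41; aux=46
v=12: not <5, count = (-41)-12 = -53; aux=58
v=5: not <5, count = (-53)-5 = -58; aux=63
count+aux = (-58)+63 = 5

5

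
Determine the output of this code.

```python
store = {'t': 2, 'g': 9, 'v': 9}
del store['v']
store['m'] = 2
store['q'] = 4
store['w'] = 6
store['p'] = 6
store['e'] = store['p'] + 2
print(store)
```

del 'v' → {'t': 2, 'g': 9}
store['m'] = 2 → {'t': 2, 'g': 9, 'm': 2}
store['q'] = 4 → {'t': 2, 'g': 9, 'm': 2, 'q': 4}
store['w'] = 6 → {'t': 2, 'g': 9, 'm': 2, 'q': 4, 'w': 6}
store['p'] = 6 → {'t': 2, 'g': 9, 'm': 2, 'q': 4, 'w': 6, 'p': 6}
store['e'] = store['p']+2 = 8 → {'t': 2, 'g': 9, 'm': 2, 'q': 4, 'w': 6, 'p': 6, 'e': 8}

{'t': 2, 'g': 9, 'm': 2, 'q': 4, 'w': 6, 'p': 6, 'e': 8}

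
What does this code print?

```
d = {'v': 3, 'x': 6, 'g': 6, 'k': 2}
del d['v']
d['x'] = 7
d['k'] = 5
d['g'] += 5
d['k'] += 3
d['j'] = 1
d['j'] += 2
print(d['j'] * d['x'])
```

del 'v' → {'x': 6, 'g': 6, 'k': 2}
d['x'] = 7 → {'x': 7, 'g': 6, 'k': 2}
d['k'] = 5 → {'x': 7, 'g': 6, 'k': 5}
d['g'] = 6+5 = 11 → {'x': 7, 'g': 11, 'k': 5}
d['k'] = 5+3 = 8 → {'x': 7, 'g': 11, 'k': 8}
d['j'] = 1 → {'x': 7, 'g': 11, 'k': 8, 'j': 1}
d['j'] = 1+2 = 3 → {'x': 7, 'g': 11, 'k': 8, 'j': 3}
d['j']*d['x'] = 3*7 = 21

21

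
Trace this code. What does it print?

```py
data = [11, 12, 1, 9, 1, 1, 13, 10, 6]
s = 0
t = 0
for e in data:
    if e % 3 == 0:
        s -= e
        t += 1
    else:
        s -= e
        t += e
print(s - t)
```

e=11: not %3==0, s = 0-11 = -11; t=11
e=12: %3==0, s = (-11)-12 = -23; t=12
e=1: not %3==0, s = (-23)-1 = -24; t=13
e=9: %3==0, s = (-24)-9 = -33; t=14
e=1: not %3==0, s = (-33)-1 = -34; t=15
e=1: not %3==0, s = (-34)-1 = -35; t=16
e=13: not %3==0, s = (-35)-13 = -48; t=29
e=10: not %3==0, s = (-48)-10 = -58; t=39
e=6: %3==0, s = (-58)-6 = -64; t=40
s-t = (-64)-40 = -104

-104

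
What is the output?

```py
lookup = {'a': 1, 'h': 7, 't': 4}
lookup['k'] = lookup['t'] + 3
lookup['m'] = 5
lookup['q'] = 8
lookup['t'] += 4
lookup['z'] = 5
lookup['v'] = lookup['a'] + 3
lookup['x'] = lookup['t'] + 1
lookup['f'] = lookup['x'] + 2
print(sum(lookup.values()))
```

65

lookup['k'] = lookup['t']+3 = 7 → {'a': 1, 'h': 7, 't': 4, 'k': 7}
lookup['m'] = 5 → {'a': 1, 'h': 7, 't': 4, 'k': 7, 'm': 5}
lookup['q'] = 8 → {'a': 1, 'h': 7, 't': 4, 'k': 7, 'm': 5, 'q': 8}
lookup['t'] = 4+4 = 8 → {'a': 1, 'h': 7, 't': 8, 'k': 7, 'm': 5, 'q': 8}
lookup['z'] = 5 → {'a': 1, 'h': 7, 't': 8, 'k': 7, 'm': 5, 'q': 8, 'z': 5}
lookup['v'] = lookup['a']+3 = 4 → {'a': 1, 'h': 7, 't': 8, 'k': 7, 'm': 5, 'q': 8, 'z': 5, 'v': 4}
lookup['x'] = lookup['t']+1 = 9 → {'a': 1, 'h': 7, 't': 8, 'k': 7, 'm': 5, 'q': 8, 'z': 5, 'v': 4, 'x': 9}
lookup['f'] = lookup['x']+2 = 11 → {'a': 1, 'h': 7, 't': 8, 'k': 7, 'm': 5, 'q': 8, 'z': 5, 'v': 4, 'x': 9, 'f': 11}
sum of values = 65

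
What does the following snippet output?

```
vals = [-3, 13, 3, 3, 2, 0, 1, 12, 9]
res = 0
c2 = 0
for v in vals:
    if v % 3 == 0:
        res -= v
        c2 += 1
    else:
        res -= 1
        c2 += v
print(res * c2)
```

v=-3: %3==0, res = 0-(-3) = 3; c2=1
v=13: not %3==0, res = 3-1 = 2; c2=14
v=3: %3==0, res = 2-3 = -1; c2=15
v=3: %3==0, res = (-1)-3 = -4; c2=16
v=2: not %3==0, res = (-4)-1 = -5; c2=18
v=0: %3==0, res = (-5)-0 = -5; c2=19
v=1: not %3==0, res = (-5)-1 = -6; c2=20
v=12: %3==0, res = (-6)-12 = -18; c2=21
v=9: %3==0, res = (-18)-9 = -27; c2=22
res*c2 = (-27)*22 = -594

-594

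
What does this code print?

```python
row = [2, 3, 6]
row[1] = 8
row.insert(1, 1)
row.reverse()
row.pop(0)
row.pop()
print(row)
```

[8, 1]

row[1] = 8 → [2, 8, 6]
insert 1 at 1 → [2, 1, 8, 6]
reverse → [6, 8, 1, 2]
pop(0) removes 6 → [8, 1, 2]
pop() removes 2 → [8, 1]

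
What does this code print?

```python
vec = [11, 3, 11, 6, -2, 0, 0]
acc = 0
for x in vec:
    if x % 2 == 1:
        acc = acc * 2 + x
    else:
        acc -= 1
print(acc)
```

57

x=11: odd, acc = 0*2+11 = 11
x=3: odd, acc = 11*2+3 = 25
x=11: odd, acc = 25*2+11 = 61
x=6: not odd, acc = 61-1 = 60
x=-2: not odd, acc = 60-1 = 59
x=0: not odd, acc = 59-1 = 58
x=0: not odd, acc = 58-1 = 57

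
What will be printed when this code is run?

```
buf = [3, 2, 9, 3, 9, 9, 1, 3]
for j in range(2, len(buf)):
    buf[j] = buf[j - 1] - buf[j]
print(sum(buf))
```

j=2: buf[2] = 2-9 = -7 → [3, 2, -7, 3, 9, 9, 1, 3]
j=3: buf[3] = (-7)-3 = -10 → [3, 2, -7, -10, 9, 9, 1, 3]
j=4: buf[4] = (-10)-9 = -19 → [3, 2, -7, -10, -19, 9, 1, 3]
j=5: buf[5] = (-19)-9 = -28 → [3, 2, -7, -10, -19, -28, 1, 3]
j=6: buf[6] = (-28)-1 = -29 → [3, 2, -7, -10, -19, -28, -29, 3]
j=7: buf[7] = (-29)-3 = -32 → [3, 2, -7, -10, -19, -28, -29, -32]
sum = -120

-120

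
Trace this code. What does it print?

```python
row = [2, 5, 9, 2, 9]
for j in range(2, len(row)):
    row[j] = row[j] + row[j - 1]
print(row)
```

[2, 5, 14, 16, 25]

j=2: row[2] = 9+5 = 14 → [2, 5, 14, 2, 9]
j=3: row[3] = 2+14 = 16 → [2, 5, 14, 16, 9]
j=4: row[4] = 9+16 = 25 → [2, 5, 14, 16, 25]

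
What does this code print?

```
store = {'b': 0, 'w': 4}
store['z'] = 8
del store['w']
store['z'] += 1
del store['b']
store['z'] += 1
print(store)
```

store['z'] = 8 → {'b': 0, 'w': 4, 'z': 8}
del 'w' → {'b': 0, 'z': 8}
store['z'] = 8+1 = 9 → {'b': 0, 'z': 9}
del 'b' → {'z': 9}
store['z'] = 9+1 = 10 → {'z': 10}

{'z': 10}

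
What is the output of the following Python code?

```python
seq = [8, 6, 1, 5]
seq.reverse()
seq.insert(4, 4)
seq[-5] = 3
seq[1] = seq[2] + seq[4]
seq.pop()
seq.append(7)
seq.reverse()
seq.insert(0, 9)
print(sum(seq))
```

reverse → [5, 1, 6, 8]
insert 4 at 4 → [5, 1, 6, 8, 4]
seq[-5] = 3 → [3, 1, 6, 8, 4]
seq[1] = seq[2]+seq[4] = 6+4 = 10 → [3, 10, 6, 8, 4]
pop() removes 4 → [3, 10, 6, 8]
append 7 → [3, 10, 6, 8, 7]
reverse → [7, 8, 6, 10, 3]
insert 9 at 0 → [9, 7, 8, 6, 10, 3]
sum = 43

43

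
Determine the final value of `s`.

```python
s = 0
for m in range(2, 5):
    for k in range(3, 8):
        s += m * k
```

225

m=2,k=3: s = 0+6 = 6
m=2,k=4: s = 6+8 = 14
m=2,k=5: s = 14+10 = 24
m=2,k=6: s = 24+12 = 36
m=2,k=7: s = 36+14 = 50
m=3,k=3: s = 50+9 = 59
m=3,k=4: s = 59+12 = 71
m=3,k=5: s = 71+15 = 86
m=3,k=6: s = 86+18 = 104
m=3,k=7: s = 104+21 = 125
m=4,k=3: s = 125+12 = 137
m=4,k=4: s = 137+16 = 153
m=4,k=5: s = 153+20 = 173
m=4,k=6: s = 173+24 = 197
m=4,k=7: s = 197+28 = 225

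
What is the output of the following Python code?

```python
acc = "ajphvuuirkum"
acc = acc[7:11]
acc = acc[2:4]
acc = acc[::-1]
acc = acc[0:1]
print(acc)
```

u

slice [7:11] → 'irku'
slice [2:4] → 'ku'
reverse → 'uk'
slice [0:1] → 'u'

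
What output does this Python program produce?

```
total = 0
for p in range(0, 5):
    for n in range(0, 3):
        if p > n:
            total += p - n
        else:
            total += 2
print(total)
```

31

p=0,n=0: not 0>0, total = 0+2 = 2
p=0,n=1: not 0>1, total = 2+2 = 4
p=0,n=2: not 0>2, total = 4+2 = 6
p=1,n=0: 1>0, total = 6+1 = 7
p=1,n=1: not 1>1, total = 7+2 = 9
p=1,n=2: not 1>2, total = 9+2 = 11
p=2,n=0: 2>0, total = 11+2 = 13
p=2,n=1: 2>1, total = 13+1 = 14
p=2,n=2: not 2>2, total = 14+2 = 16
p=3,n=0: 3>0, total = 16+3 = 19
p=3,n=1: 3>1, total = 19+2 = 21
p=3,n=2: 3>2, total = 21+1 = 22
p=4,n=0: 4>0, total = 22+4 = 26
p=4,n=1: 4>1, total = 26+3 = 29
p=4,n=2: 4>2, total = 29+2 = 31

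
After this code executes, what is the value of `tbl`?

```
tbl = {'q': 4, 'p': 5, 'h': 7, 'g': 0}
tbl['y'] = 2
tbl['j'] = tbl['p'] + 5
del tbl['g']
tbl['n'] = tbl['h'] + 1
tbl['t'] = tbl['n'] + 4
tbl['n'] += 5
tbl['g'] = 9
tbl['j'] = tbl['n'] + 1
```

{'q': 4, 'p': 5, 'h': 7, 'y': 2, 'j': 14, 'n': 13, 't': 12, 'g': 9}

tbl['y'] = 2 → {'q': 4, 'p': 5, 'h': 7, 'g': 0, 'y': 2}
tbl['j'] = tbl['p']+5 = 10 → {'q': 4, 'p': 5, 'h': 7, 'g': 0, 'y': 2, 'j': 10}
del 'g' → {'q': 4, 'p': 5, 'h': 7, 'y': 2, 'j': 10}
tbl['n'] = tbl['h']+1 = 8 → {'q': 4, 'p': 5, 'h': 7, 'y': 2, 'j': 10, 'n': 8}
tbl['t'] = tbl['n']+4 = 12 → {'q': 4, 'p': 5, 'h': 7, 'y': 2, 'j': 10, 'n': 8, 't': 12}
tbl['n'] = 8+5 = 13 → {'q': 4, 'p': 5, 'h': 7, 'y': 2, 'j': 10, 'n': 13, 't': 12}
tbl['g'] = 9 → {'q': 4, 'p': 5, 'h': 7, 'y': 2, 'j': 10, 'n': 13, 't': 12, 'g': 9}
tbl['j'] = tbl['n']+1 = 14 → {'q': 4, 'p': 5, 'h': 7, 'y': 2, 'j': 14, 'n': 13, 't': 12, 'g': 9}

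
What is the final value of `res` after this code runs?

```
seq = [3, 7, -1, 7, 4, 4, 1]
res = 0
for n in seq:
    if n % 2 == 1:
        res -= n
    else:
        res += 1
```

-15

n=3: odd, res = 0-3 = -3
n=7: odd, res = (-3)-7 = -10
n=-1: odd, res = (-10)-(-1) = -9
n=7: odd, res = (-9)-7 = -16
n=4: not odd, res = (-16)+1 = -15
n=4: not odd, res = (-15)+1 = -14
n=1: odd, res = (-14)-1 = -15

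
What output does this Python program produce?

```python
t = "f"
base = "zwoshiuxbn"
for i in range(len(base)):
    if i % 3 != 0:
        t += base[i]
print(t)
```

i=0: skip
i=1: add 'w' → 'fw'
i=2: add 'o' → 'fwo'
i=3: skip
i=4: add 'h' → 'fwoh'
i=5: add 'i' → 'fwohi'
i=6: skip
i=7: add 'x' → 'fwohix'
i=8: add 'b' → 'fwohixb'
i=9: skip

fwohixb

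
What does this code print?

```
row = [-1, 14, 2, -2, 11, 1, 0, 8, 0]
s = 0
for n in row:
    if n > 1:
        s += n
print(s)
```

35

n=-1: not >1
n=14: >1, s = 0+14 = 14
n=2: >1, s = 14+2 = 16
n=-2: not >1
n=11: >1, s = 16+11 = 27
n=1: not >1
n=0: not >1
n=8: >1, s = 27+8 = 35
n=0: not >1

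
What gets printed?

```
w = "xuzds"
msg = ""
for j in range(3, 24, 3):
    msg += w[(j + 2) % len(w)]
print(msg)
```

j=3: add w[0]='x' → 'x'
j=6: add w[3]='d' → 'xd'
j=9: add w[1]='u' → 'xdu'
j=12: add w[4]='s' → 'xdus'
j=15: add w[2]='z' → 'xdusz'
j=18: add w[0]='x' → 'xduszx'
j=21: add w[3]='d' → 'xduszxd'

xduszxd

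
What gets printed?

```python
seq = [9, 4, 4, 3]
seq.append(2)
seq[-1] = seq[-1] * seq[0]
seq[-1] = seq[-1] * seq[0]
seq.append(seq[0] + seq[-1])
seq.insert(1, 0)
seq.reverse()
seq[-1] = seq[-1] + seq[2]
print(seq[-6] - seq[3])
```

append 2 → [9, 4, 4, 3, 2]
seq[-1] = seq[-1]*seq[0] = 2*9 = 18 → [9, 4, 4, 3, 18]
seq[-1] = seq[-1]*seq[0] = 18*9 = 162 → [9, 4, 4, 3, 162]
append seq[0]+seq[-1] = 9+162 = 171 → [9, 4, 4, 3, 162, 171]
insert 0 at 1 → [9, 0, 4, 4, 3, 162, 171]
reverse → [171, 162, 3, 4, 4, 0, 9]
seq[-1] = seq[-1]+seq[2] = 9+3 = 12 → [171, 162, 3, 4, 4, 0, 12]
seq[-6]-seq[3] = 162-4 = 158

158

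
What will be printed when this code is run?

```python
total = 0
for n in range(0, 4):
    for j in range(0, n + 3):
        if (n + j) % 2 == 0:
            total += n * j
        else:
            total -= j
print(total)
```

n=0,j=0: even sum, total = 0+0 = 0
n=0,j=1: odd sum, total = 0-1 = -1
n=0,j=2: even sum, total = (-1)+0 = -1
n=1,j=0: odd sum, total = (-1)-0 = -1
n=1,j=1: even sum, total = (-1)+1 = 0
n=1,j=2: odd sum, total = 0-2 = -2
n=1,j=3: even sum, total = (-2)+3 = 1
n=2,j=0: even sum, total = 1+0 = 1
n=2,j=1: odd sum, total = 1-1 = 0
n=2,j=2: even sum, total = 0+4 = 4
n=2,j=3: odd sum, total = 4-3 = 1
n=2,j=4: even sum, total = 1+8 = 9
n=3,j=0: odd sum, total = 9-0 = 9
n=3,j=1: even sum, total = 9+3 = 12
n=3,j=2: odd sum, total = 12-2 = 10
n=3,j=3: even sum, total = 10+9 = 19
n=3,j=4: odd sum, total = 19-4 = 15
n=3,j=5: even sum, total = 15+15 = 30

30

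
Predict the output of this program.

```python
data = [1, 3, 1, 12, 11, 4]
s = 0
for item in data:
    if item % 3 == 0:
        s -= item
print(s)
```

-15

item=1: not %3==0
item=3: %3==0, s = 0-3 = -3
item=1: not %3==0
item=12: %3==0, s = (-3)-12 = -15
item=11: not %3==0
item=4: not %3==0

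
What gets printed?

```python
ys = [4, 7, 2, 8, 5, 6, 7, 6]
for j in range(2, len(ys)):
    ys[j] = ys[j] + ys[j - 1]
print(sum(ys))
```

j=2: ys[2] = 2+7 = 9 → [4, 7, 9, 8, 5, 6, 7, 6]
j=3: ys[3] = 8+9 = 17 → [4, 7, 9, 17, 5, 6, 7, 6]
j=4: ys[4] = 5+17 = 22 → [4, 7, 9, 17, 22, 6, 7, 6]
j=5: ys[5] = 6+22 = 28 → [4, 7, 9, 17, 22, 28, 7, 6]
j=6: ys[6] = 7+28 = 35 → [4, 7, 9, 17, 22, 28, 35, 6]
j=7: ys[7] = 6+35 = 41 → [4, 7, 9, 17, 22, 28, 35, 41]
sum = 163

163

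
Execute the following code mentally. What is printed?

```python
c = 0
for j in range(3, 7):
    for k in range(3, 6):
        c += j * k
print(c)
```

j=3,k=3: c = 0+9 = 9
j=3,k=4: c = 9+12 = 21
j=3,k=5: c = 21+15 = 36
j=4,k=3: c = 36+12 = 48
j=4,k=4: c = 48+16 = 64
j=4,k=5: c = 64+20 = 84
j=5,k=3: c = 84+15 = 99
j=5,k=4: c = 99+20 = 119
j=5,k=5: c = 119+25 = 144
j=6,k=3: c = 144+18 = 162
j=6,k=4: c = 162+24 = 186
j=6,k=5: c = 186+30 = 216

216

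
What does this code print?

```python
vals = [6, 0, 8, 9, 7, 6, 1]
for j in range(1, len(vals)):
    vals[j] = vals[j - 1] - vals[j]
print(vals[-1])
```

j=1: vals[1] = 6-0 = 6 → [6, 6, 8, 9, 7, 6, 1]
j=2: vals[2] = 6-8 = -2 → [6, 6, -2, 9, 7, 6, 1]
j=3: vals[3] = (-2)-9 = -11 → [6, 6, -2, -11, 7, 6, 1]
j=4: vals[4] = (-11)-7 = -18 → [6, 6, -2, -11, -18, 6, 1]
j=5: vals[5] = (-18)-6 = -24 → [6, 6, -2, -11, -18, -24, 1]
j=6: vals[6] = (-24)-1 = -25 → [6, 6, -2, -11, -18, -24, -25]

-25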